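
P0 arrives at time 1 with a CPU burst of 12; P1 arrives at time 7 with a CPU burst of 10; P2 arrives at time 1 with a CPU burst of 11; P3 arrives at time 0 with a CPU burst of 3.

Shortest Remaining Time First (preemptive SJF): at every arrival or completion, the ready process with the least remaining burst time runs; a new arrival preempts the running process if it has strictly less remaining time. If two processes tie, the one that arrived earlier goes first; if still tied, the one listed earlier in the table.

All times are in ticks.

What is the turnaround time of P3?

3

Schedule: | P3 0-3 | P2 3-14 | P1 14-24 | P0 24-36 |
Completion: P0=36  P1=24  P2=14  P3=3
Turnaround (C−A): P0=35  P1=17  P2=13  P3=3
Turnaround(P3) = completion − arrival = 3 − 0 = 3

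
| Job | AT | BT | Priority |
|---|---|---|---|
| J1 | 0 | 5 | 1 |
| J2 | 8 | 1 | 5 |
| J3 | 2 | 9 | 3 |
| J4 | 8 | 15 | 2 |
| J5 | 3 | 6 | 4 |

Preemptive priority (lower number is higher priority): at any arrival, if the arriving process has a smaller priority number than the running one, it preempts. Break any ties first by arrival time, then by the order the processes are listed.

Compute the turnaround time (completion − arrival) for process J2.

28

Timeline: | J1 0-5 | J3 5-8 | J4 8-23 | J3 23-29 | J5 29-35 | J2 35-36 |
Completion: J1=5  J2=36  J3=29  J4=23  J5=35
Turnaround (C−A): J1=5  J2=28  J3=27  J4=15  J5=32
Turnaround(J2) = completion − arrival = 36 − 8 = 28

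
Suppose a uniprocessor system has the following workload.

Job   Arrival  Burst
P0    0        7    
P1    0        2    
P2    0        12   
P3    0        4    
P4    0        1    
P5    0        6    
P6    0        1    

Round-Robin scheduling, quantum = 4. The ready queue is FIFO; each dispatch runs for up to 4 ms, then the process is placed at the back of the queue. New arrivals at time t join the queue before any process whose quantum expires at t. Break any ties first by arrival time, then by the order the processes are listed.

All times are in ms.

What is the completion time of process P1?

6

Schedule: | P0 0-4 | P1 4-6 | P2 6-10 | P3 10-14 | P4 14-15 | P5 15-19 | P6 19-20 | P0 20-23 | P2 23-27 | P5 27-29 | P2 29-33 |
Completion: P0=23  P1=6  P2=33  P3=14  P4=15  P5=29  P6=20
Turnaround (C−A): P0=23  P1=6  P2=33  P3=14  P4=15  P5=29  P6=20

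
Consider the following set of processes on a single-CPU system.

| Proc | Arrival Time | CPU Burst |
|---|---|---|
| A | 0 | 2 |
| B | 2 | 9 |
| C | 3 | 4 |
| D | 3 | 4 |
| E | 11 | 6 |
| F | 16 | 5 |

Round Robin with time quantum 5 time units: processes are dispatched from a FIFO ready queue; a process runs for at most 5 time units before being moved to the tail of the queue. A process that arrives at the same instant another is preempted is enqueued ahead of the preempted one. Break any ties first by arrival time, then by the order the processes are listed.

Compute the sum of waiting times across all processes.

41

Timeline: | A 0-2 | B 2-7 | C 7-11 | D 11-15 | B 15-19 | E 19-24 | F 24-29 | E 29-30 |
Completion: A=2  B=19  C=11  D=15  E=30  F=29
Turnaround (C−A): A=2  B=17  C=8  D=12  E=19  F=13
Waiting = turnaround − burst: A=0, B=8, C=4, D=8, E=13, F=8
Total waiting = 0 + 8 + 4 + 8 + 13 + 8 = 41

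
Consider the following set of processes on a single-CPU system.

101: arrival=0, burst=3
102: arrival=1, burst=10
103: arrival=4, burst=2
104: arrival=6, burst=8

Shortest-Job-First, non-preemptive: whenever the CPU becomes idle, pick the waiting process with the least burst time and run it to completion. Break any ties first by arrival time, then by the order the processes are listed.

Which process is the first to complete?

101

Schedule: | 101 0-3 | 102 3-13 | 103 13-15 | 104 15-23 |
Completion: 101=3  102=13  103=15  104=23
Turnaround (C−A): 101=3  102=12  103=11  104=17
Finish order: 101 → 102 → 103 → 104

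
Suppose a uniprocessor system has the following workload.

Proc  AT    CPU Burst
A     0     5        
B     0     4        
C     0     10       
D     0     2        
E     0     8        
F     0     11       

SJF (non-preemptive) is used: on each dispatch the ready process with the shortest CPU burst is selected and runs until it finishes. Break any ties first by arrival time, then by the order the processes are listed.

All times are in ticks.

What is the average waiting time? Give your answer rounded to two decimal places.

Gantt: | D 0-2 | B 2-6 | A 6-11 | E 11-19 | C 19-29 | F 29-40 |
Completion: A=11  B=6  C=29  D=2  E=19  F=40
Waiting times: A=6, B=2, C=19, D=0, E=11, F=29
Average waiting = (6+2+19+0+11+29) / 6 = 67/6 = 11.17

11.17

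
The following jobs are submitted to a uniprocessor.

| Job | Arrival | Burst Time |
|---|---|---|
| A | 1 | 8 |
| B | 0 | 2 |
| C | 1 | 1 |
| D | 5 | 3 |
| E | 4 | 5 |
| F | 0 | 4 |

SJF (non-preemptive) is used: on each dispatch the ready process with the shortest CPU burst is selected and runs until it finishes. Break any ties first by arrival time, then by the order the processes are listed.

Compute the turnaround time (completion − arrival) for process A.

Schedule: | B 0-2 | C 2-3 | F 3-7 | D 7-10 | E 10-15 | A 15-23 |
Completion: A=23  B=2  C=3  D=10  E=15  F=7
Turnaround (C−A): A=22  B=2  C=2  D=5  E=11  F=7
Turnaround(A) = completion − arrival = 23 − 1 = 22

22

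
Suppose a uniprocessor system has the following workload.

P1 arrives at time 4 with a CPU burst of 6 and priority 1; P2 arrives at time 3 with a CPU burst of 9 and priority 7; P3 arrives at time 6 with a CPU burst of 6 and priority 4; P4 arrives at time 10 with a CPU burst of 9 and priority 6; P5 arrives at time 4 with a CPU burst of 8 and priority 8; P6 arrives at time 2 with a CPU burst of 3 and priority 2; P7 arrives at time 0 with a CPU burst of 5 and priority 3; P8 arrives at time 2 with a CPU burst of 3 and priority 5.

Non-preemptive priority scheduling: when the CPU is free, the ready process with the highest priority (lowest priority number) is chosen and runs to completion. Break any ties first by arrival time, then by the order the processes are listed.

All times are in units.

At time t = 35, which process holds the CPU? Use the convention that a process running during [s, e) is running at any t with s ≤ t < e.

Schedule: | P7 0-5 | P1 5-11 | P6 11-14 | P3 14-20 | P8 20-23 | P4 23-32 | P2 32-41 | P5 41-49 |
Completion: P1=11  P2=41  P3=20  P4=32  P5=49  P6=14  P7=5  P8=23

P2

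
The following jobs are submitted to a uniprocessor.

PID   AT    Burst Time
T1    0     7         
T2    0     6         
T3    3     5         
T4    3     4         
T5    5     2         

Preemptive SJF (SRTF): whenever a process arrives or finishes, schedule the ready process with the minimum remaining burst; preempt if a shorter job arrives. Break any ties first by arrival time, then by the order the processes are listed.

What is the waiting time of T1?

17

Gantt: | T2 0-6 | T5 6-8 | T4 8-12 | T3 12-17 | T1 17-24 |
Completion: T1=24  T2=6  T3=17  T4=12  T5=8
Waiting(T1) = turnaround − burst = 24 − 7 = 17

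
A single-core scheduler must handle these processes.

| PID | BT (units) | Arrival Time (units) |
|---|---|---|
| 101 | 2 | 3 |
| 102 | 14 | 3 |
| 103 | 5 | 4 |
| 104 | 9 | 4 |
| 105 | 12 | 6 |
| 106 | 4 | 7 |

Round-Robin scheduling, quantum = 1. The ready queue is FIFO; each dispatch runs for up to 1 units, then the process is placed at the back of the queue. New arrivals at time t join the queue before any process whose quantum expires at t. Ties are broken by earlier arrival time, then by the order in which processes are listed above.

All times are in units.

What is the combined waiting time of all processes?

Gantt: | idle 0-3 | 101 3-4 | 102 4-5 | 103 5-6 | 104 6-7 | 101 7-8 | 102 8-9 | 105 9-10 | 103 10-11 | 106 11-12 | 104 12-13 | 102 13-14 | 105 14-15 | 103 15-16 | 106 16-17 | 104 17-18 | 102 18-19 | 105 19-20 | 103 20-21 | 106 21-22 | 104 22-23 | 102 23-24 | 105 24-25 | 103 25-26 | 106 26-27 | 104 27-28 | 102 28-29 | 105 29-30 | 104 30-31 | 102 31-32 | 105 32-33 | 104 33-34 | 102 34-35 | 105 35-36 | 104 36-37 | 102 37-38 | 105 38-39 | 104 39-40 | 102 40-41 | 105 41-42 | 102 42-43 | 105 43-44 | 102 44-45 | 105 45-46 | 102 46-47 | 105 47-48 | 102 48-49 |
Completion: 101=8  102=49  103=26  104=40  105=48  106=27
Turnaround (C−A): 101=5  102=46  103=22  104=36  105=42  106=20
Waiting = turnaround − burst: 101=3, 102=32, 103=17, 104=27, 105=30, 106=16
Total waiting = 3 + 32 + 17 + 27 + 30 + 16 = 125

125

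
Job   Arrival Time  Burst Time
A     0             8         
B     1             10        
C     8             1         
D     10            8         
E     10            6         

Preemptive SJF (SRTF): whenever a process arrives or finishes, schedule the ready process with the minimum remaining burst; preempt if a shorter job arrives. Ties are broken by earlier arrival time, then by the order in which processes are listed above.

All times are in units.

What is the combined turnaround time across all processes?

Schedule: | A 0-8 | C 8-9 | B 9-10 | E 10-16 | D 16-24 | B 24-33 |
Completion: A=8  B=33  C=9  D=24  E=16
Turnaround (C−A): A=8  B=32  C=1  D=14  E=6
Turnaround = completion − arrival: A=8, B=32, C=1, D=14, E=6
Total turnaround = 8 + 32 + 1 + 14 + 6 = 61

61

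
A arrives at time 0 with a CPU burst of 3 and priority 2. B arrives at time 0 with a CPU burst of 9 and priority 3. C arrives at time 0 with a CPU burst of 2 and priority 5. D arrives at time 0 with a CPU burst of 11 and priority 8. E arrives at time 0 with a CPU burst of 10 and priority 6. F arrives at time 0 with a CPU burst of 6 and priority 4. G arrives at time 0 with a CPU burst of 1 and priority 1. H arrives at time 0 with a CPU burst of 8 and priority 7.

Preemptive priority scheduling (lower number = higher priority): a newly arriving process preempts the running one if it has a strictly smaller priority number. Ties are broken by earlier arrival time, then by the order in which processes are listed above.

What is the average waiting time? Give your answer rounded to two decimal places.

Schedule: | G 0-1 | A 1-4 | B 4-13 | F 13-19 | C 19-21 | E 21-31 | H 31-39 | D 39-50 |
Completion: A=4  B=13  C=21  D=50  E=31  F=19  G=1  H=39
Waiting times: A=1, B=4, C=19, D=39, E=21, F=13, G=0, H=31
Average waiting = (1+4+19+39+21+13+0+31) / 8 = 128/8 = 16.00

16.00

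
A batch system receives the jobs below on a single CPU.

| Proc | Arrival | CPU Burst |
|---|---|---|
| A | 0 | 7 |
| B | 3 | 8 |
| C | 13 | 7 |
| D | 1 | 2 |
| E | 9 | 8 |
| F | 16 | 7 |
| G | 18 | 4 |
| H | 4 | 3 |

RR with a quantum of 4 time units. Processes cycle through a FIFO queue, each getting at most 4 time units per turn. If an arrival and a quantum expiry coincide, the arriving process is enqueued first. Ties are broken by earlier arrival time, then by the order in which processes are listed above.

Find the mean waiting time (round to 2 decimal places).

Schedule: | A 0-4 | D 4-6 | B 6-10 | H 10-13 | A 13-16 | E 16-20 | B 20-24 | C 24-28 | F 28-32 | G 32-36 | E 36-40 | C 40-43 | F 43-46 |
Completion: A=16  B=24  C=43  D=6  E=40  F=46  G=36  H=13
Waiting times: A=9, B=13, C=23, D=3, E=23, F=23, G=14, H=6
Average waiting = (9+13+23+3+23+23+14+6) / 8 = 114/8 = 14.25

14.25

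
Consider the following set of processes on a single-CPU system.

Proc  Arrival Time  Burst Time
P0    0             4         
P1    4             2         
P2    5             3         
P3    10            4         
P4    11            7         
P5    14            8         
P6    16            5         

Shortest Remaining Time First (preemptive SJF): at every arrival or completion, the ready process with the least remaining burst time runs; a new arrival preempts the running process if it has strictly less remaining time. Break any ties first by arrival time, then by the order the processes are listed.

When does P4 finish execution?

Gantt: | P0 0-4 | P1 4-6 | P2 6-9 | idle 9-10 | P3 10-14 | P4 14-21 | P6 21-26 | P5 26-34 |
Completion: P0=4  P1=6  P2=9  P3=14  P4=21  P5=34  P6=26
Turnaround (C−A): P0=4  P1=2  P2=4  P3=4  P4=10  P5=20  P6=10

21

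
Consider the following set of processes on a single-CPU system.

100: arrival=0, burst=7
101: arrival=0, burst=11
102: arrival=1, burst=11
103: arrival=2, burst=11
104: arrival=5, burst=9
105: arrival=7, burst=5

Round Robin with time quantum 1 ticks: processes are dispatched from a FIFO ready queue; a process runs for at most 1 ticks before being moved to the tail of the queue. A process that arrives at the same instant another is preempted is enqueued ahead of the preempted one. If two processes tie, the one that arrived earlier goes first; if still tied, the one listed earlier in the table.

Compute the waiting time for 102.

41

Schedule: | 100 0-1 | 101 1-2 | 102 2-3 | 100 3-4 | 103 4-5 | 101 5-6 | 102 6-7 | 100 7-8 | 104 8-9 | 103 9-10 | 101 10-11 | 105 11-12 | 102 12-13 | 100 13-14 | 104 14-15 | 103 15-16 | 101 16-17 | 105 17-18 | 102 18-19 | 100 19-20 | 104 20-21 | 103 21-22 | 101 22-23 | 105 23-24 | 102 24-25 | 100 25-26 | 104 26-27 | 103 27-28 | 101 28-29 | 105 29-30 | 102 30-31 | 100 31-32 | 104 32-33 | 103 33-34 | 101 34-35 | 105 35-36 | 102 36-37 | 104 37-38 | 103 38-39 | 101 39-40 | 102 40-41 | 104 41-42 | 103 42-43 | 101 43-44 | 102 44-45 | 104 45-46 | 103 46-47 | 101 47-48 | 102 48-49 | 104 49-50 | 103 50-51 | 101 51-52 | 102 52-53 | 103 53-54 |
Completion: 100=32  101=52  102=53  103=54  104=50  105=36
Turnaround (C−A): 100=32  101=52  102=52  103=52  104=45  105=29
Waiting(102) = turnaround − burst = 52 − 11 = 41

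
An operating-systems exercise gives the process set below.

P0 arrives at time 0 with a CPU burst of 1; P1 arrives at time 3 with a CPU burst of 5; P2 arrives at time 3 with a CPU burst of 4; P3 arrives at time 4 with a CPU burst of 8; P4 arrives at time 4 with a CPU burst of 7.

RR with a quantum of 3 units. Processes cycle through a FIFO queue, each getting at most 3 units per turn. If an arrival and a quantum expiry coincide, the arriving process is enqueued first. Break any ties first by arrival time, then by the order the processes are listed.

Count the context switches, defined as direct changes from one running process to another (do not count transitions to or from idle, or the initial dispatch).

9

Timeline: | P0 0-1 | idle 1-3 | P1 3-6 | P2 6-9 | P3 9-12 | P4 12-15 | P1 15-17 | P2 17-18 | P3 18-21 | P4 21-24 | P3 24-26 | P4 26-27 |
Completion: P0=1  P1=17  P2=18  P3=26  P4=27
Turnaround (C−A): P0=1  P1=14  P2=15  P3=22  P4=23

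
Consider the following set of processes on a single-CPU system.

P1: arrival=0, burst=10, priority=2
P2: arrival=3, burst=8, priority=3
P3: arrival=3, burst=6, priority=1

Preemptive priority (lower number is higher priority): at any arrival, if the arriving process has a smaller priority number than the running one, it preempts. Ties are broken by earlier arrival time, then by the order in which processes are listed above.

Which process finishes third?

Timeline: | P1 0-3 | P3 3-9 | P1 9-16 | P2 16-24 |
Completion: P1=16  P2=24  P3=9
Turnaround (C−A): P1=16  P2=21  P3=6
Finish order: P3 → P1 → P2

P2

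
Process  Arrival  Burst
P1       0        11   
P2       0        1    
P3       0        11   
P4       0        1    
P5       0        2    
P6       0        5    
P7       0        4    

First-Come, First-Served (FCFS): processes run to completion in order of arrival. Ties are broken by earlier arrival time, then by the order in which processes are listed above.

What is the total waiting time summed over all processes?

127

Schedule: | P1 0-11 | P2 11-12 | P3 12-23 | P4 23-24 | P5 24-26 | P6 26-31 | P7 31-35 |
Completion: P1=11  P2=12  P3=23  P4=24  P5=26  P6=31  P7=35
Turnaround (C−A): P1=11  P2=12  P3=23  P4=24  P5=26  P6=31  P7=35
Waiting = turnaround − burst: P1=0, P2=11, P3=12, P4=23, P5=24, P6=26, P7=31
Total waiting = 0 + 11 + 12 + 23 + 24 + 26 + 31 = 127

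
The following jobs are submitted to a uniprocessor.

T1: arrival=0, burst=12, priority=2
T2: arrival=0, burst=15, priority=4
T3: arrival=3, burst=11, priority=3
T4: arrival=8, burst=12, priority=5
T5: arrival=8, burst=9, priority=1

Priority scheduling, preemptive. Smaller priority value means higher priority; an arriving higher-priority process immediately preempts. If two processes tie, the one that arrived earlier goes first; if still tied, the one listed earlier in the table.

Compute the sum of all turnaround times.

157

Gantt: | T1 0-8 | T5 8-17 | T1 17-21 | T3 21-32 | T2 32-47 | T4 47-59 |
Completion: T1=21  T2=47  T3=32  T4=59  T5=17
Turnaround = completion − arrival: T1=21, T2=47, T3=29, T4=51, T5=9
Total turnaround = 21 + 47 + 29 + 51 + 9 = 157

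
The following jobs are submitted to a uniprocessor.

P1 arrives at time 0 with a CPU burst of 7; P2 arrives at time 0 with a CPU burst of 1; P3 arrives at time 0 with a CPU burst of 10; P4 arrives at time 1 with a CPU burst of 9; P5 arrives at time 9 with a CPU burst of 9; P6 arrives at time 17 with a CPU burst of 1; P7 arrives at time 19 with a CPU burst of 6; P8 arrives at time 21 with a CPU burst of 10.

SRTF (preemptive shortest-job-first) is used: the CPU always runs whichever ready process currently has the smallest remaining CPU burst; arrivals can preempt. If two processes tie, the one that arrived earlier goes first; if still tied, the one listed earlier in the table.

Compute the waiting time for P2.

Schedule: | P2 0-1 | P1 1-8 | P4 8-17 | P6 17-18 | P5 18-19 | P7 19-25 | P5 25-33 | P3 33-43 | P8 43-53 |
Completion: P1=8  P2=1  P3=43  P4=17  P5=33  P6=18  P7=25  P8=53
Turnaround (C−A): P1=8  P2=1  P3=43  P4=16  P5=24  P6=1  P7=6  P8=32
Waiting(P2) = turnaround − burst = 1 − 1 = 0

0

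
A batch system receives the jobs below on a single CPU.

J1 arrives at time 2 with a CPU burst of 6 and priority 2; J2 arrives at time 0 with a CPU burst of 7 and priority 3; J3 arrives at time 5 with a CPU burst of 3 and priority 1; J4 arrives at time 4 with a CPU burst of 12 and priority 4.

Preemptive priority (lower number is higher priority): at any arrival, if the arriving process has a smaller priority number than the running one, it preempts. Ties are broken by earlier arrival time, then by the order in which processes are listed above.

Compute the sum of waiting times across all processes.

24

Gantt: | J2 0-2 | J1 2-5 | J3 5-8 | J1 8-11 | J2 11-16 | J4 16-28 |
Completion: J1=11  J2=16  J3=8  J4=28
Turnaround (C−A): J1=9  J2=16  J3=3  J4=24
Waiting = turnaround − burst: J1=3, J2=9, J3=0, J4=12
Total waiting = 3 + 9 + 0 + 12 = 24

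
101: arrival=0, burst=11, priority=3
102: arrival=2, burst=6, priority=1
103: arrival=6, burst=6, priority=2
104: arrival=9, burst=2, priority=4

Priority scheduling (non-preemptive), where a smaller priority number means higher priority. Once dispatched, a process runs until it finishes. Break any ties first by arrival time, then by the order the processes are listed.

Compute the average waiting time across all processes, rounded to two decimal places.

8.50

Timeline: | 101 0-11 | 102 11-17 | 103 17-23 | 104 23-25 |
Completion: 101=11  102=17  103=23  104=25
Turnaround (C−A): 101=11  102=15  103=17  104=16
Waiting times: 101=0, 102=9, 103=11, 104=14
Average waiting = (0+9+11+14) / 4 = 34/4 = 8.50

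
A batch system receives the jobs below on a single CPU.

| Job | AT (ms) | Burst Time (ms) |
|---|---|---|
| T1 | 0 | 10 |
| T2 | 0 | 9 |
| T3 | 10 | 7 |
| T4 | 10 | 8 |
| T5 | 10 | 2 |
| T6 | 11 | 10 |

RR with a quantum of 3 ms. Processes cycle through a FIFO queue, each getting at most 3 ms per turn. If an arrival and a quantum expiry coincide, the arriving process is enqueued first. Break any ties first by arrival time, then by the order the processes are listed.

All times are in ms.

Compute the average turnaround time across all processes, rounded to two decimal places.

Gantt: | T1 0-3 | T2 3-6 | T1 6-9 | T2 9-12 | T1 12-15 | T3 15-18 | T4 18-21 | T5 21-23 | T6 23-26 | T2 26-29 | T1 29-30 | T3 30-33 | T4 33-36 | T6 36-39 | T3 39-40 | T4 40-42 | T6 42-46 |
Completion: T1=30  T2=29  T3=40  T4=42  T5=23  T6=46
Turnaround times: T1=30, T2=29, T3=30, T4=32, T5=13, T6=35
Average turnaround = (30+29+30+32+13+35) / 6 = 169/6 = 28.17

28.17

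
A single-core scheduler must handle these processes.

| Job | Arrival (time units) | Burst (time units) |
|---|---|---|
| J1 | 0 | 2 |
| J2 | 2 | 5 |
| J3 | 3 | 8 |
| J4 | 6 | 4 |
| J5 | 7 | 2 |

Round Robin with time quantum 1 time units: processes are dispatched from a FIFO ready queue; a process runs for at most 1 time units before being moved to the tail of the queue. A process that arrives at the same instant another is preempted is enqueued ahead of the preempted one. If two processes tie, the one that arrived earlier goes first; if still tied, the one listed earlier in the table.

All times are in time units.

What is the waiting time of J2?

Schedule: | J1 0-2 | J2 2-3 | J3 3-4 | J2 4-5 | J3 5-6 | J2 6-7 | J4 7-8 | J3 8-9 | J5 9-10 | J2 10-11 | J4 11-12 | J3 12-13 | J5 13-14 | J2 14-15 | J4 15-16 | J3 16-17 | J4 17-18 | J3 18-21 |
Completion: J1=2  J2=15  J3=21  J4=18  J5=14
Turnaround (C−A): J1=2  J2=13  J3=18  J4=12  J5=7
Waiting(J2) = turnaround − burst = 13 − 5 = 8

8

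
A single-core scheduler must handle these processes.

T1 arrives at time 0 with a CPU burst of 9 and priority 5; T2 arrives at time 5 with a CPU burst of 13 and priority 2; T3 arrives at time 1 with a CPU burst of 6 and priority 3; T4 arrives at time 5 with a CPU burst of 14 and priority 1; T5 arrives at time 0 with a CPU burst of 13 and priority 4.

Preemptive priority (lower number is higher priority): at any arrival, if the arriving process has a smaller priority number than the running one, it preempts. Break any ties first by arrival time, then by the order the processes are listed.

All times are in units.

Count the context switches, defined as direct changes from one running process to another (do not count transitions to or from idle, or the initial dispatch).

6

Schedule: | T5 0-1 | T3 1-5 | T4 5-19 | T2 19-32 | T3 32-34 | T5 34-46 | T1 46-55 |
Completion: T1=55  T2=32  T3=34  T4=19  T5=46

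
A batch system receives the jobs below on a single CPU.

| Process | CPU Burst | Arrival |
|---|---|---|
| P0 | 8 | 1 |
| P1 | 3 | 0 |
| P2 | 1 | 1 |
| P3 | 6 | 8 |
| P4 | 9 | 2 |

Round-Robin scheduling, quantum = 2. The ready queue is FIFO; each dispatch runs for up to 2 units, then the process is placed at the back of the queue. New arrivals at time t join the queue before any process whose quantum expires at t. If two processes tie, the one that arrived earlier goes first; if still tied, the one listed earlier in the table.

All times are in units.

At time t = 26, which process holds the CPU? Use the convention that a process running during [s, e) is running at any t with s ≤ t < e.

Schedule: | P1 0-2 | P0 2-4 | P2 4-5 | P4 5-7 | P1 7-8 | P0 8-10 | P4 10-12 | P3 12-14 | P0 14-16 | P4 16-18 | P3 18-20 | P0 20-22 | P4 22-24 | P3 24-26 | P4 26-27 |
Completion: P0=22  P1=8  P2=5  P3=26  P4=27

P4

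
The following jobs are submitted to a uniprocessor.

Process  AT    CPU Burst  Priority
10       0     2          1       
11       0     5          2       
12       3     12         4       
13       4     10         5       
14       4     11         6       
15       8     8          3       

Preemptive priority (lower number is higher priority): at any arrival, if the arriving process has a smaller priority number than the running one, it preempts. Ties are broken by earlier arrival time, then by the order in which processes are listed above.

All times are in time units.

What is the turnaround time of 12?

Timeline: | 10 0-2 | 11 2-7 | 12 7-8 | 15 8-16 | 12 16-27 | 13 27-37 | 14 37-48 |
Completion: 10=2  11=7  12=27  13=37  14=48  15=16
Turnaround (C−A): 10=2  11=7  12=24  13=33  14=44  15=8
Turnaround(12) = completion − arrival = 27 − 3 = 24

24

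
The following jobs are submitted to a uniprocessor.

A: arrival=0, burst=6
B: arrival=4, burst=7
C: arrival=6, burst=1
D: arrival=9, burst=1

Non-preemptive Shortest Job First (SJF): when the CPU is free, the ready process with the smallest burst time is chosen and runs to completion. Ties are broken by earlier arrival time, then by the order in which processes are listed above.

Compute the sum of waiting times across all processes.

Timeline: | A 0-6 | C 6-7 | B 7-14 | D 14-15 |
Completion: A=6  B=14  C=7  D=15
Waiting = turnaround − burst: A=0, B=3, C=0, D=5
Total waiting = 0 + 3 + 0 + 5 = 8

8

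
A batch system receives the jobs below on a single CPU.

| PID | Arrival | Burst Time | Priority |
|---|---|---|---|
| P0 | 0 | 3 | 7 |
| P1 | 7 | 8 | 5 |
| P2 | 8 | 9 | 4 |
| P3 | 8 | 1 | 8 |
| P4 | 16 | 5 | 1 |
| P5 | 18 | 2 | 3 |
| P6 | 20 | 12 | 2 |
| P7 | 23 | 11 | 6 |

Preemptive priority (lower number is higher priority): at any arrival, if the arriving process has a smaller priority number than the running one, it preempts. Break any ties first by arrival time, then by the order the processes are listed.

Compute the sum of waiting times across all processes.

Schedule: | P0 0-3 | idle 3-7 | P1 7-8 | P2 8-16 | P4 16-21 | P6 21-33 | P5 33-35 | P2 35-36 | P1 36-43 | P7 43-54 | P3 54-55 |
Completion: P0=3  P1=43  P2=36  P3=55  P4=21  P5=35  P6=33  P7=54
Turnaround (C−A): P0=3  P1=36  P2=28  P3=47  P4=5  P5=17  P6=13  P7=31
Waiting = turnaround − burst: P0=0, P1=28, P2=19, P3=46, P4=0, P5=15, P6=1, P7=20
Total waiting = 0 + 28 + 19 + 46 + 0 + 15 + 1 + 20 = 129

129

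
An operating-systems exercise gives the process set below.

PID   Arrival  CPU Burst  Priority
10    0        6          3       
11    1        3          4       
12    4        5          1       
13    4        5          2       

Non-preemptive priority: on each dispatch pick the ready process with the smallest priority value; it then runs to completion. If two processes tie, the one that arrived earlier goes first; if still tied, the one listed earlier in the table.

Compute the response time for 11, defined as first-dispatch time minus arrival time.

15

Schedule: | 10 0-6 | 12 6-11 | 13 11-16 | 11 16-19 |
Completion: 10=6  11=19  12=11  13=16
Response(11) = first start − arrival = 16 − 1 = 15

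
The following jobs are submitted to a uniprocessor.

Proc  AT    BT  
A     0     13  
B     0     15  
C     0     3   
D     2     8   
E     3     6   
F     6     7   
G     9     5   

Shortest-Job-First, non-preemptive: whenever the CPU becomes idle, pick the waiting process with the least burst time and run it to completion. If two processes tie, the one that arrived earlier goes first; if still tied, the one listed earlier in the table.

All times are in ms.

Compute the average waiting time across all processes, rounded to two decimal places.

14.00

Gantt: | C 0-3 | E 3-9 | G 9-14 | F 14-21 | D 21-29 | A 29-42 | B 42-57 |
Completion: A=42  B=57  C=3  D=29  E=9  F=21  G=14
Turnaround (C−A): A=42  B=57  C=3  D=27  E=6  F=15  G=5
Waiting times: A=29, B=42, C=0, D=19, E=0, F=8, G=0
Average waiting = (29+42+0+19+0+8+0) / 7 = 98/7 = 14.00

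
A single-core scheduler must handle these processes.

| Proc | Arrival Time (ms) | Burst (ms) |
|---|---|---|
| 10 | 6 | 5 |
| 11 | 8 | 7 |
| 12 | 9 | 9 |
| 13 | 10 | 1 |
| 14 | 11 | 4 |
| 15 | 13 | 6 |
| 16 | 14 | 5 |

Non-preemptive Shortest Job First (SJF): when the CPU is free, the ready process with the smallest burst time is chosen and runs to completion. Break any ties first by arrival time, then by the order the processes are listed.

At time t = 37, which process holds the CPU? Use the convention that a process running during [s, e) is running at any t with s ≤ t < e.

12

Schedule: | idle 0-6 | 10 6-11 | 13 11-12 | 14 12-16 | 16 16-21 | 15 21-27 | 11 27-34 | 12 34-43 |
Completion: 10=11  11=34  12=43  13=12  14=16  15=27  16=21
Turnaround (C−A): 10=5  11=26  12=34  13=2  14=5  15=14  16=7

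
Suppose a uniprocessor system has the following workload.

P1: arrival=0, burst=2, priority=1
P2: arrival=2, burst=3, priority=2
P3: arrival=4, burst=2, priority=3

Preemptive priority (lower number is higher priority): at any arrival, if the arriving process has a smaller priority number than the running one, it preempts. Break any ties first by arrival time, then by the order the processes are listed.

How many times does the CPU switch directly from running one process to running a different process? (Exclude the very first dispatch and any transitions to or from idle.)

2

Timeline: | P1 0-2 | P2 2-5 | P3 5-7 |
Completion: P1=2  P2=5  P3=7
Turnaround (C−A): P1=2  P2=3  P3=3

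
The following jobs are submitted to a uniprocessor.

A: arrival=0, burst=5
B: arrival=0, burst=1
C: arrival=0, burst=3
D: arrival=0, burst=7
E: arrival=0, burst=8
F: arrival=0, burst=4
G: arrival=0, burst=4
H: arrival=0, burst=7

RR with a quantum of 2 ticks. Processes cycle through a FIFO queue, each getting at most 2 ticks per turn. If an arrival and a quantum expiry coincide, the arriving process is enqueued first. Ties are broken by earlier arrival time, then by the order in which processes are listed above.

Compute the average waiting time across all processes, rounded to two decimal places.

Gantt: | A 0-2 | B 2-3 | C 3-5 | D 5-7 | E 7-9 | F 9-11 | G 11-13 | H 13-15 | A 15-17 | C 17-18 | D 18-20 | E 20-22 | F 22-24 | G 24-26 | H 26-28 | A 28-29 | D 29-31 | E 31-33 | H 33-35 | D 35-36 | E 36-38 | H 38-39 |
Completion: A=29  B=3  C=18  D=36  E=38  F=24  G=26  H=39
Turnaround (C−A): A=29  B=3  C=18  D=36  E=38  F=24  G=26  H=39
Waiting times: A=24, B=2, C=15, D=29, E=30, F=20, G=22, H=32
Average waiting = (24+2+15+29+30+20+22+32) / 8 = 174/8 = 21.75

21.75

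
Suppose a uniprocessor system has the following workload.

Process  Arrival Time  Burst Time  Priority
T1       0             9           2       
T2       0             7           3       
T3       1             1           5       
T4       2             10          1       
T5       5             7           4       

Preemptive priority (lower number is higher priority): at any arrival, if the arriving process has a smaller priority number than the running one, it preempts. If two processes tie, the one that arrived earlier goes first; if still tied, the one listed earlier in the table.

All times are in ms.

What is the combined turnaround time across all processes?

116

Schedule: | T1 0-2 | T4 2-12 | T1 12-19 | T2 19-26 | T5 26-33 | T3 33-34 |
Completion: T1=19  T2=26  T3=34  T4=12  T5=33
Turnaround (C−A): T1=19  T2=26  T3=33  T4=10  T5=28
Turnaround = completion − arrival: T1=19, T2=26, T3=33, T4=10, T5=28
Total turnaround = 19 + 26 + 33 + 10 + 28 = 116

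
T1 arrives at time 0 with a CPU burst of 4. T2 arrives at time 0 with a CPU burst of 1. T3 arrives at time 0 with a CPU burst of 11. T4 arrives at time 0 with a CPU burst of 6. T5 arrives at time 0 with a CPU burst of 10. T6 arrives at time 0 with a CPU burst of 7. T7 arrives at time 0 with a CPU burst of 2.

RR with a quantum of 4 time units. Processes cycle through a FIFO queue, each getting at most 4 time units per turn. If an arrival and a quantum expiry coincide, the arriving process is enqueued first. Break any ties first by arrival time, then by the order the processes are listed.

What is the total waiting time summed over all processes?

Gantt: | T1 0-4 | T2 4-5 | T3 5-9 | T4 9-13 | T5 13-17 | T6 17-21 | T7 21-23 | T3 23-27 | T4 27-29 | T5 29-33 | T6 33-36 | T3 36-39 | T5 39-41 |
Completion: T1=4  T2=5  T3=39  T4=29  T5=41  T6=36  T7=23
Turnaround (C−A): T1=4  T2=5  T3=39  T4=29  T5=41  T6=36  T7=23
Waiting = turnaround − burst: T1=0, T2=4, T3=28, T4=23, T5=31, T6=29, T7=21
Total waiting = 0 + 4 + 28 + 23 + 31 + 29 + 21 = 136

136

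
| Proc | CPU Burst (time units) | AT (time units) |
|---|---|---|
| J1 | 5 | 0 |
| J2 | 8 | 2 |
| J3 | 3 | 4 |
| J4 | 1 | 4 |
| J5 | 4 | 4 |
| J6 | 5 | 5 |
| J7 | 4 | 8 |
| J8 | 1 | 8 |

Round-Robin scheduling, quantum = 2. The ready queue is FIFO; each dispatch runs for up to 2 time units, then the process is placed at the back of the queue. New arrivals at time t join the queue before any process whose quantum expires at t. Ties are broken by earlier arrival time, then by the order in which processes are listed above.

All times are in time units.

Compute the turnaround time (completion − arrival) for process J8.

Schedule: | J1 0-2 | J2 2-4 | J1 4-6 | J3 6-8 | J4 8-9 | J5 9-11 | J2 11-13 | J6 13-15 | J1 15-16 | J7 16-18 | J8 18-19 | J3 19-20 | J5 20-22 | J2 22-24 | J6 24-26 | J7 26-28 | J2 28-30 | J6 30-31 |
Completion: J1=16  J2=30  J3=20  J4=9  J5=22  J6=31  J7=28  J8=19
Turnaround (C−A): J1=16  J2=28  J3=16  J4=5  J5=18  J6=26  J7=20  J8=11
Turnaround(J8) = completion − arrival = 19 − 8 = 11

11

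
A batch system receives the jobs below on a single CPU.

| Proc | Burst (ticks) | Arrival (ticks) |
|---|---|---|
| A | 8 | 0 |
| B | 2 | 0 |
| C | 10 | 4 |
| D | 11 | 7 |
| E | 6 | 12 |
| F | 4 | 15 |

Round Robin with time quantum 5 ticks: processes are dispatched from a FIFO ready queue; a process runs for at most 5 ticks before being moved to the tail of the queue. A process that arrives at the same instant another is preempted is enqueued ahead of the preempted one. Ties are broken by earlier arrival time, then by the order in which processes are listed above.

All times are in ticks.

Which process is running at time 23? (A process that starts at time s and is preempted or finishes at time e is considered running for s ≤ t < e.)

E

Timeline: | A 0-5 | B 5-7 | C 7-12 | A 12-15 | D 15-20 | E 20-25 | C 25-30 | F 30-34 | D 34-39 | E 39-40 | D 40-41 |
Completion: A=15  B=7  C=30  D=41  E=40  F=34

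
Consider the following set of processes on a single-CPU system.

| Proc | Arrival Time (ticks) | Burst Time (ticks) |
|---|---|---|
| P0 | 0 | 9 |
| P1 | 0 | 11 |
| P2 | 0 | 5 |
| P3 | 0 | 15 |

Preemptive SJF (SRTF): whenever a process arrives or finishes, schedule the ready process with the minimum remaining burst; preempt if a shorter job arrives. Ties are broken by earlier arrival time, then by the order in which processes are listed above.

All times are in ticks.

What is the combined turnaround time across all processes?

Gantt: | P2 0-5 | P0 5-14 | P1 14-25 | P3 25-40 |
Completion: P0=14  P1=25  P2=5  P3=40
Turnaround (C−A): P0=14  P1=25  P2=5  P3=40
Turnaround = completion − arrival: P0=14, P1=25, P2=5, P3=40
Total turnaround = 14 + 25 + 5 + 40 = 84

84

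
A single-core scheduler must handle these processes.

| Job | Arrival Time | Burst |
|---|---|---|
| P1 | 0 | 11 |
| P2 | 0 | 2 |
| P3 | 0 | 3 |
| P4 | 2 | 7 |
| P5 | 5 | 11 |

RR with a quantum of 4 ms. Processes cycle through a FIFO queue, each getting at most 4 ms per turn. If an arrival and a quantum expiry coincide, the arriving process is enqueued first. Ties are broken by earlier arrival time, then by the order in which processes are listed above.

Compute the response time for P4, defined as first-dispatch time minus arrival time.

Timeline: | P1 0-4 | P2 4-6 | P3 6-9 | P4 9-13 | P1 13-17 | P5 17-21 | P4 21-24 | P1 24-27 | P5 27-34 |
Completion: P1=27  P2=6  P3=9  P4=24  P5=34
Response(P4) = first start − arrival = 9 − 2 = 7

7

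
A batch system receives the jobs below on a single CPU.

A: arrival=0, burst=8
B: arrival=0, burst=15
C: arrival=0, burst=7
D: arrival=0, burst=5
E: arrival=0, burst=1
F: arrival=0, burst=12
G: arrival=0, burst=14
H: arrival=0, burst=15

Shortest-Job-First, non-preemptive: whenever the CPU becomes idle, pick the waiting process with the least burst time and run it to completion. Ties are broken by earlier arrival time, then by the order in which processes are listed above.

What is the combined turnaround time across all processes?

Gantt: | E 0-1 | D 1-6 | C 6-13 | A 13-21 | F 21-33 | G 33-47 | B 47-62 | H 62-77 |
Completion: A=21  B=62  C=13  D=6  E=1  F=33  G=47  H=77
Turnaround = completion − arrival: A=21, B=62, C=13, D=6, E=1, F=33, G=47, H=77
Total turnaround = 21 + 62 + 13 + 6 + 1 + 33 + 47 + 77 = 260

260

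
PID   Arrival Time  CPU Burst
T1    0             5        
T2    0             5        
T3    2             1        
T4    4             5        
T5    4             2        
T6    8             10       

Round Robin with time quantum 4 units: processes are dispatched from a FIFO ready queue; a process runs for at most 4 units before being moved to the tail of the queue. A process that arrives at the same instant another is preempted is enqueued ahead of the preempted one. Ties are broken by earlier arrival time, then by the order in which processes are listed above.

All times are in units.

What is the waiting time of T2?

Timeline: | T1 0-4 | T2 4-8 | T3 8-9 | T4 9-13 | T5 13-15 | T1 15-16 | T6 16-20 | T2 20-21 | T4 21-22 | T6 22-28 |
Completion: T1=16  T2=21  T3=9  T4=22  T5=15  T6=28
Waiting(T2) = turnaround − burst = 21 − 5 = 16

16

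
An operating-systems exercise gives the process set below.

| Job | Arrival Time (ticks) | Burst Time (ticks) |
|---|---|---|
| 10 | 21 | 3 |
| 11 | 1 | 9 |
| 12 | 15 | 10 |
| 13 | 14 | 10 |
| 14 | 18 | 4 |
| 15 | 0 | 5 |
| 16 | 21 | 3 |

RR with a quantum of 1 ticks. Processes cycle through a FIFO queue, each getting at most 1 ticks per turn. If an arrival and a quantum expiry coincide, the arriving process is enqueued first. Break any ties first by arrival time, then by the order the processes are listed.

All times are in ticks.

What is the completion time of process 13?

Schedule: | 15 0-1 | 11 1-2 | 15 2-3 | 11 3-4 | 15 4-5 | 11 5-6 | 15 6-7 | 11 7-8 | 15 8-9 | 11 9-14 | 13 14-15 | 12 15-16 | 13 16-17 | 12 17-18 | 13 18-19 | 14 19-20 | 12 20-21 | 13 21-22 | 14 22-23 | 10 23-24 | 16 24-25 | 12 25-26 | 13 26-27 | 14 27-28 | 10 28-29 | 16 29-30 | 12 30-31 | 13 31-32 | 14 32-33 | 10 33-34 | 16 34-35 | 12 35-36 | 13 36-37 | 12 37-38 | 13 38-39 | 12 39-40 | 13 40-41 | 12 41-42 | 13 42-43 | 12 43-44 |
Completion: 10=34  11=14  12=44  13=43  14=33  15=9  16=35

43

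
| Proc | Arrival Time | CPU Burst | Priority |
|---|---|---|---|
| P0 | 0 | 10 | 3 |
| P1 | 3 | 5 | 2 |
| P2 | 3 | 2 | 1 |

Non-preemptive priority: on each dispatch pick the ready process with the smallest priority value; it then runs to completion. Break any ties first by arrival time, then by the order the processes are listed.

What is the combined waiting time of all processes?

Timeline: | P0 0-10 | P2 10-12 | P1 12-17 |
Completion: P0=10  P1=17  P2=12
Turnaround (C−A): P0=10  P1=14  P2=9
Waiting = turnaround − burst: P0=0, P1=9, P2=7
Total waiting = 0 + 9 + 7 = 16

16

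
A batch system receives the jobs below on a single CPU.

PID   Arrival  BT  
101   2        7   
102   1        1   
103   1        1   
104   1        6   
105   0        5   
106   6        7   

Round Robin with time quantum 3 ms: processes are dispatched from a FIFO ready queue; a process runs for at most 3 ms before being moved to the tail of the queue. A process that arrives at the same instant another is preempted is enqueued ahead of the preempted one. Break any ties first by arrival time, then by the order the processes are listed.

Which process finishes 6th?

Schedule: | 105 0-3 | 102 3-4 | 103 4-5 | 104 5-8 | 101 8-11 | 105 11-13 | 106 13-16 | 104 16-19 | 101 19-22 | 106 22-25 | 101 25-26 | 106 26-27 |
Completion: 101=26  102=4  103=5  104=19  105=13  106=27
Finish order: 102 → 103 → 105 → 104 → 101 → 106

106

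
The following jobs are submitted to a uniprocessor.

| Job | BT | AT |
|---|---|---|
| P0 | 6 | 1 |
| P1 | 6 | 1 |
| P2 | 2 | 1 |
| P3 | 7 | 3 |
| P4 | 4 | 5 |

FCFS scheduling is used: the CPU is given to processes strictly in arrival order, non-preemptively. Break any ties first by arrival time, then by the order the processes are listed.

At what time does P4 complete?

26

Timeline: | idle 0-1 | P0 1-7 | P1 7-13 | P2 13-15 | P3 15-22 | P4 22-26 |
Completion: P0=7  P1=13  P2=15  P3=22  P4=26
Turnaround (C−A): P0=6  P1=12  P2=14  P3=19  P4=21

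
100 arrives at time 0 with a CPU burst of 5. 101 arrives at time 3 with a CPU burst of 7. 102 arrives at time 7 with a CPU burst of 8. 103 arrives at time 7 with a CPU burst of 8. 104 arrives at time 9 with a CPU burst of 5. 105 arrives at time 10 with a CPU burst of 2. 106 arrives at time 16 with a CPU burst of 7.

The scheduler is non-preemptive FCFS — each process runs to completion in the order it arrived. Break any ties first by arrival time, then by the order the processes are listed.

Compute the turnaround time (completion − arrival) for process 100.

5

Gantt: | 100 0-5 | 101 5-12 | 102 12-20 | 103 20-28 | 104 28-33 | 105 33-35 | 106 35-42 |
Completion: 100=5  101=12  102=20  103=28  104=33  105=35  106=42
Turnaround (C−A): 100=5  101=9  102=13  103=21  104=24  105=25  106=26
Turnaround(100) = completion − arrival = 5 − 0 = 5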